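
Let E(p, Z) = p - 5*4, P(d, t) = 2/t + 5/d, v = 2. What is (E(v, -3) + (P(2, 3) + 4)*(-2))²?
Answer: 9409/9 ≈ 1045.4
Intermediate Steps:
E(p, Z) = -20 + p (E(p, Z) = p - 20 = -20 + p)
(E(v, -3) + (P(2, 3) + 4)*(-2))² = ((-20 + 2) + ((2/3 + 5/2) + 4)*(-2))² = (-18 + ((2*(⅓) + 5*(½)) + 4)*(-2))² = (-18 + ((⅔ + 5/2) + 4)*(-2))² = (-18 + (19/6 + 4)*(-2))² = (-18 + (43/6)*(-2))² = (-18 - 43/3)² = (-97/3)² = 9409/9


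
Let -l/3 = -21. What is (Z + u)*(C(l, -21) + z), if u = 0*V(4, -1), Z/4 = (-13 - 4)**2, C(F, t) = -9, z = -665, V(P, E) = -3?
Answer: -779144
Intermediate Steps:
l = 63 (l = -3*(-21) = 63)
Z = 1156 (Z = 4*(-13 - 4)**2 = 4*(-17)**2 = 4*289 = 1156)
u = 0 (u = 0*(-3) = 0)
(Z + u)*(C(l, -21) + z) = (1156 + 0)*(-9 - 665) = 1156*(-674) = -779144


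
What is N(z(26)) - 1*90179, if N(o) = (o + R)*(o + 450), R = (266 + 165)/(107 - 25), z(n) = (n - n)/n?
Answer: -3600364/41 ≈ -87814.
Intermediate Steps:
z(n) = 0 (z(n) = 0/n = 0)
R = 431/82 ≈ 5.2561
N(o) = (450 + o)*(431/82 + o) (N(o) = (o + 431/82)*(o + 450) = (431/82 + o)*(450 + o) = (450 + o)*(431/82 + o))
N(z(26)) - 1*90179 = (96975/41 + 0² + (37331/82)*0) - 1*90179 = (96975/41 + 0 + 0) - 90179 = 96975/41 - 90179 = -3600364/41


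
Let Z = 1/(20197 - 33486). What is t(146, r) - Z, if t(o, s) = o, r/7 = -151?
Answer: 1940195/13289 ≈ 146.00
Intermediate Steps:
r = -1057 (r = 7*(-151) = -1057)
Z = -1/13289 (Z = 1/(-13289) = -1/13289 ≈ -7.5250e-5)
t(146, r) - Z = 146 - 1*(-1/13289) = 146 + 1/13289 = 1940195/13289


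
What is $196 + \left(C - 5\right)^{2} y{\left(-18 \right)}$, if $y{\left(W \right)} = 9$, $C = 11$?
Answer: $520$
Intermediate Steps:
$196 + \left(C - 5\right)^{2} y{\left(-18 \right)} = 196 + \left(11 - 5\right)^{2} \cdot 9 = 196 + 6^{2} \cdot 9 = 196 + 36 \cdot 9 = 196 + 324 = 520$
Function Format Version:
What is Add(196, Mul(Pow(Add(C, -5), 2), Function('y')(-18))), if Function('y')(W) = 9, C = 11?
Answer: 520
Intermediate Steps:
Add(196, Mul(Pow(Add(C, -5), 2), Function('y')(-18))) = Add(196, Mul(Pow(Add(11, -5), 2), 9)) = Add(196, Mul(Pow(6, 2), 9)) = Add(196, Mul(36, 9)) = Add(196, 324) = 520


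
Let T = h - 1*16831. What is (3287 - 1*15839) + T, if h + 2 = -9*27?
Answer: -29628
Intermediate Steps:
h = -245 (h = -2 - 9*27 = -2 - 243 = -245)
T = -17076 (T = -245 - 1*16831 = -245 - 16831 = -17076)
(3287 - 1*15839) + T = (3287 - 1*15839) - 17076 = (3287 - 15839) - 17076 = -12552 - 17076 = -29628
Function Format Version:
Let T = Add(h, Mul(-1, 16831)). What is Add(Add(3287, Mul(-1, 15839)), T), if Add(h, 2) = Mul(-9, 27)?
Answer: -29628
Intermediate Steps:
h = -245 (h = Add(-2, Mul(-9, 27)) = Add(-2, -243) = -245)
T = -17076 (T = Add(-245, Mul(-1, 16831)) = Add(-245, -16831) = -17076)
Add(Add(3287, Mul(-1, 15839)), T) = Add(Add(3287, Mul(-1, 15839)), -17076) = Add(Add(3287, -15839), -17076) = Add(-12552, -17076) = -29628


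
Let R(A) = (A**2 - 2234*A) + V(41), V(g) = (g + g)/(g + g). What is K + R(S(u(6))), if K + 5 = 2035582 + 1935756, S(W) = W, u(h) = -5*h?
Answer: 4039254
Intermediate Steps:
V(g) = 1 (V(g) = (2*g)/((2*g)) = (2*g)*(1/(2*g)) = 1)
K = 3971333 (K = -5 + (2035582 + 1935756) = -5 + 3971338 = 3971333)
R(A) = 1 + A**2 - 2234*A (R(A) = (A**2 - 2234*A) + 1 = 1 + A**2 - 2234*A)
K + R(S(u(6))) = 3971333 + (1 + (-5*6)**2 - (-11170)*6) = 3971333 + (1 + (-30)**2 - 2234*(-30)) = 3971333 + (1 + 900 + 67020) = 3971333 + 67921 = 4039254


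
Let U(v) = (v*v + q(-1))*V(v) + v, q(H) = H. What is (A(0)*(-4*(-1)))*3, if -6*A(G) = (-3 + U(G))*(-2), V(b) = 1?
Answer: -16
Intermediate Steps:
U(v) = -1 + v + v² (U(v) = (v*v - 1)*1 + v = (v² - 1)*1 + v = (-1 + v²)*1 + v = (-1 + v²) + v = -1 + v + v²)
A(G) = -4/3 + G/3 + G²/3 (A(G) = -(-3 + (-1 + G + G²))*(-2)/6 = -(-4 + G + G²)*(-2)/6 = -(8 - 2*G - 2*G²)/6 = -4/3 + G/3 + G²/3)
(A(0)*(-4*(-1)))*3 = ((-4/3 + (⅓)*0 + (⅓)*0²)*(-4*(-1)))*3 = ((-4/3 + 0 + (⅓)*0)*4)*3 = ((-4/3 + 0 + 0)*4)*3 = -4/3*4*3 = -16/3*3 = -16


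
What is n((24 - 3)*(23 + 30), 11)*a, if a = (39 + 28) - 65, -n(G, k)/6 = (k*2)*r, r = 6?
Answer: -1584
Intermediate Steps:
n(G, k) = -72*k (n(G, k) = -6*k*2*6 = -6*2*k*6 = -72*k)
a = 2 (a = 67 - 65 = 2)
n((24 - 3)*(23 + 30), 11)*a = -72*11*2 = -792*2 = -1584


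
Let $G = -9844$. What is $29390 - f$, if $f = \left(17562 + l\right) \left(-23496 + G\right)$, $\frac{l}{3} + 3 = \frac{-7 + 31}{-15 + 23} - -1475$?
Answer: $733075970$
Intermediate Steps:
$l = 4425$ ($l = -9 + 3 \left(\frac{-7 + 31}{-15 + 23} - -1475\right) = -9 + 3 \left(\frac{24}{8} + 1475\right) = -9 + 3 \left(24 \cdot \frac{1}{8} + 1475\right) = -9 + 3 \left(3 + 1475\right) = -9 + 3 \cdot 1478 = -9 + 4434 = 4425$)
$f = -733046580$ ($f = \left(17562 + 4425\right) \left(-23496 - 9844\right) = 21987 \left(-33340\right) = -733046580$)
$29390 - f = 29390 - -733046580 = 29390 + 733046580 = 733075970$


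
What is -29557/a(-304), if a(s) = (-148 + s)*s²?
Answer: 29557/41772032 ≈ 0.00070758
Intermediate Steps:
a(s) = s²*(-148 + s)
-29557/a(-304) = -29557*1/(92416*(-148 - 304)) = -29557/(92416*(-452)) = -29557/(-41772032) = -29557*(-1/41772032) = 29557/41772032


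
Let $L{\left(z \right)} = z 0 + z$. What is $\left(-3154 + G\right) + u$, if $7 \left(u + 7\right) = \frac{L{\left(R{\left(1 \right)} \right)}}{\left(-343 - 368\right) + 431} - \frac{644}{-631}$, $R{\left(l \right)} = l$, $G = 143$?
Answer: $- \frac{3732361991}{1236760} \approx -3017.9$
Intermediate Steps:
$L{\left(z \right)} = z$ ($L{\left(z \right)} = 0 + z = z$)
$u = - \frac{8477631}{1236760}$ ($u = -7 + \frac{1 \frac{1}{\left(-343 - 368\right) + 431} - \frac{644}{-631}}{7} = -7 + \frac{1 \frac{1}{-711 + 431} - - \frac{644}{631}}{7} = -7 + \frac{1 \frac{1}{-280} + \frac{644}{631}}{7} = -7 + \frac{1 \left(- \frac{1}{280}\right) + \frac{644}{631}}{7} = -7 + \frac{- \frac{1}{280} + \frac{644}{631}}{7} = -7 + \frac{1}{7} \cdot \frac{179689}{176680} = -7 + \frac{179689}{1236760} = - \frac{8477631}{1236760} \approx -6.8547$)
$\left(-3154 + G\right) + u = \left(-3154 + 143\right) - \frac{8477631}{1236760} = -3011 - \frac{8477631}{1236760} = - \frac{3732361991}{1236760}$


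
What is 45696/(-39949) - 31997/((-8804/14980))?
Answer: 683848393727/12561107 ≈ 54442.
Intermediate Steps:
45696/(-39949) - 31997/((-8804/14980)) = 45696*(-1/39949) - 31997/((-8804*1/14980)) = -6528/5707 - 31997/(-2201/3745) = -6528/5707 - 31997*(-3745/2201) = -6528/5707 + 119828765/2201 = 683848393727/12561107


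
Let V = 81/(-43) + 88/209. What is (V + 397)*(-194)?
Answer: -62691876/817 ≈ -76734.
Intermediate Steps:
V = -1195/817 (V = 81*(-1/43) + 88*(1/209) = -81/43 + 8/19 = -1195/817 ≈ -1.4627)
(V + 397)*(-194) = (-1195/817 + 397)*(-194) = (323154/817)*(-194) = -62691876/817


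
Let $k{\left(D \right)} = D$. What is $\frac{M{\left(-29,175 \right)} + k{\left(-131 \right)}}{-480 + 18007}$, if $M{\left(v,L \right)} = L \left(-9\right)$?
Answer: $- \frac{1706}{17527} \approx -0.097336$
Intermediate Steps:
$M{\left(v,L \right)} = - 9 L$
$\frac{M{\left(-29,175 \right)} + k{\left(-131 \right)}}{-480 + 18007} = \frac{\left(-9\right) 175 - 131}{-480 + 18007} = \frac{-1575 - 131}{17527} = \left(-1706\right) \frac{1}{17527} = - \frac{1706}{17527}$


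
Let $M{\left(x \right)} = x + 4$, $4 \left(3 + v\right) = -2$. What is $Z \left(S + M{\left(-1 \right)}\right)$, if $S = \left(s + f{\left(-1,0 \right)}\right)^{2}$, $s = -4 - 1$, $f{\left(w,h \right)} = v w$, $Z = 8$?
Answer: $42$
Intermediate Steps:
$v = - \frac{7}{2}$ ($v = -3 + \frac{1}{4} \left(-2\right) = -3 - \frac{1}{2} = - \frac{7}{2} \approx -3.5$)
$f{\left(w,h \right)} = - \frac{7 w}{2}$
$s = -5$
$M{\left(x \right)} = 4 + x$
$S = \frac{9}{4}$ ($S = \left(-5 - - \frac{7}{2}\right)^{2} = \left(-5 + \frac{7}{2}\right)^{2} = \left(- \frac{3}{2}\right)^{2} = \frac{9}{4} \approx 2.25$)
$Z \left(S + M{\left(-1 \right)}\right) = 8 \left(\frac{9}{4} + \left(4 - 1\right)\right) = 8 \left(\frac{9}{4} + 3\right) = 8 \cdot \frac{21}{4} = 42$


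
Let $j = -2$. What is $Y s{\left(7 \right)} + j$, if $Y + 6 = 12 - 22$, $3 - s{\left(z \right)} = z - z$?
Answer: $-50$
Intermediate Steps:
$s{\left(z \right)} = 3$ ($s{\left(z \right)} = 3 - \left(z - z\right) = 3 - 0 = 3 + 0 = 3$)
$Y = -16$ ($Y = -6 + \left(12 - 22\right) = -6 - 10 = -16$)
$Y s{\left(7 \right)} + j = \left(-16\right) 3 - 2 = -48 - 2 = -50$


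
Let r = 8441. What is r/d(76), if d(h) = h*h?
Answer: 8441/5776 ≈ 1.4614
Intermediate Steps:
d(h) = h²
r/d(76) = 8441/(76²) = 8441/5776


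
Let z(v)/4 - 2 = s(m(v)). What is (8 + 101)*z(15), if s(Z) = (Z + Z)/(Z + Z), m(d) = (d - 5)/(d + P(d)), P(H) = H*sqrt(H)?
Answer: 1308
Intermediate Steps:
P(H) = H**(3/2)
m(d) = (-5 + d)/(d + d**(3/2)) (m(d) = (d - 5)/(d + d**(3/2)) = (-5 + d)/(d + d**(3/2)))
s(Z) = 1 (s(Z) = (2*Z)/((2*Z)) = (2*Z)*(1/(2*Z)) = 1)
z(v) = 12 (z(v) = 8 + 4*1 = 8 + 4 = 12)
(8 + 101)*z(15) = (8 + 101)*12 = 109*12 = 1308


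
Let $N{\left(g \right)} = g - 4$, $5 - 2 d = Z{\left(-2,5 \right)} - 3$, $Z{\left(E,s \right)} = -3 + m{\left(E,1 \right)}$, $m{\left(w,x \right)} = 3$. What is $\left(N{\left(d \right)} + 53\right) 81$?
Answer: $4293$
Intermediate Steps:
$Z{\left(E,s \right)} = 0$ ($Z{\left(E,s \right)} = -3 + 3 = 0$)
$d = 4$ ($d = \frac{5}{2} - \frac{0 - 3}{2} = \frac{5}{2} - - \frac{3}{2} = \frac{5}{2} + \frac{3}{2} = 4$)
$N{\left(g \right)} = -4 + g$
$\left(N{\left(d \right)} + 53\right) 81 = \left(\left(-4 + 4\right) + 53\right) 81 = \left(0 + 53\right) 81 = 53 \cdot 81 = 4293$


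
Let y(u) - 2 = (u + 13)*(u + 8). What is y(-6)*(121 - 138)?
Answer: -272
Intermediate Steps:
y(u) = 2 + (8 + u)*(13 + u) (y(u) = 2 + (u + 13)*(u + 8) = 2 + (13 + u)*(8 + u) = 2 + (8 + u)*(13 + u))
y(-6)*(121 - 138) = (106 + (-6)² + 21*(-6))*(121 - 138) = (106 + 36 - 126)*(-17) = 16*(-17) = -272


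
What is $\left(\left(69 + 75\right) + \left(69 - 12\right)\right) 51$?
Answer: $10251$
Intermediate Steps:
$\left(\left(69 + 75\right) + \left(69 - 12\right)\right) 51 = \left(144 + 57\right) 51 = 201 \cdot 51 = 10251$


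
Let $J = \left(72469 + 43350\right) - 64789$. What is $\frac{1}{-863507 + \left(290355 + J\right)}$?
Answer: $- \frac{1}{522122} \approx -1.9153 \cdot 10^{-6}$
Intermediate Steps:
$J = 51030$ ($J = 115819 - 64789 = 51030$)
$\frac{1}{-863507 + \left(290355 + J\right)} = \frac{1}{-863507 + \left(290355 + 51030\right)} = \frac{1}{-863507 + 341385} = \frac{1}{-522122} = - \frac{1}{522122}$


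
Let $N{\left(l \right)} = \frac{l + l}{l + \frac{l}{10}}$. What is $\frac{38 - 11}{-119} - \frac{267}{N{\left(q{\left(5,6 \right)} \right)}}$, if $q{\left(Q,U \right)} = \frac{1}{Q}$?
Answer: $- \frac{350043}{2380} \approx -147.08$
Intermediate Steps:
$N{\left(l \right)} = \frac{20}{11}$ ($N{\left(l \right)} = \frac{2 l}{l + l \frac{1}{10}} = \frac{2 l}{l + \frac{l}{10}} = \frac{2 l}{\frac{11}{10} l} = 2 l \frac{10}{11 l} = \frac{20}{11}$)
$\frac{38 - 11}{-119} - \frac{267}{N{\left(q{\left(5,6 \right)} \right)}} = \frac{38 - 11}{-119} - \frac{267}{\frac{20}{11}} = \left(38 - 11\right) \left(- \frac{1}{119}\right) - \frac{2937}{20} = 27 \left(- \frac{1}{119}\right) - \frac{2937}{20} = - \frac{27}{119} - \frac{2937}{20} = - \frac{350043}{2380}$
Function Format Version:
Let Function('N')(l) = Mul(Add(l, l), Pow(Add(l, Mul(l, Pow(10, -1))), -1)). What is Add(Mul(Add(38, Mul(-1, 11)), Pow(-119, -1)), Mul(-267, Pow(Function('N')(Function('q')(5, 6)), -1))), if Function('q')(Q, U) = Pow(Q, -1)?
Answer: Rational(-350043, 2380) ≈ -147.08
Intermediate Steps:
Function('N')(l) = Rational(20, 11) (Function('N')(l) = Mul(Mul(2, l), Pow(Add(l, Mul(l, Rational(1, 10))), -1)) = Mul(Mul(2, l), Pow(Add(l, Mul(Rational(1, 10), l)), -1)) = Mul(Mul(2, l), Pow(Mul(Rational(11, 10), l), -1)) = Mul(Mul(2, l), Mul(Rational(10, 11), Pow(l, -1))) = Rational(20, 11))
Add(Mul(Add(38, Mul(-1, 11)), Pow(-119, -1)), Mul(-267, Pow(Function('N')(Function('q')(5, 6)), -1))) = Add(Mul(Add(38, Mul(-1, 11)), Pow(-119, -1)), Mul(-267, Pow(Rational(20, 11), -1))) = Add(Mul(Add(38, -11), Rational(-1, 119)), Mul(-267, Rational(11, 20))) = Add(Mul(27, Rational(-1, 119)), Rational(-2937, 20)) = Add(Rational(-27, 119), Rational(-2937, 20)) = Rational(-350043, 2380)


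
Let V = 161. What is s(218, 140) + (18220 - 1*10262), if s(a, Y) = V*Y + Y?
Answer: 30638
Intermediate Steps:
s(a, Y) = 162*Y (s(a, Y) = 161*Y + Y = 162*Y)
s(218, 140) + (18220 - 1*10262) = 162*140 + (18220 - 1*10262) = 22680 + (18220 - 10262) = 22680 + 7958 = 30638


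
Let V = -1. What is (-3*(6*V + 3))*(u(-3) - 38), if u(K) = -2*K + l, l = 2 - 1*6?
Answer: -324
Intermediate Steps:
l = -4 (l = 2 - 6 = -4)
u(K) = -4 - 2*K (u(K) = -2*K - 4 = -4 - 2*K)
(-3*(6*V + 3))*(u(-3) - 38) = (-3*(6*(-1) + 3))*((-4 - 2*(-3)) - 38) = (-3*(-6 + 3))*((-4 + 6) - 38) = (-3*(-3))*(2 - 38) = 9*(-36) = -324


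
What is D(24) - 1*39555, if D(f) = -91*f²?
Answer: -91971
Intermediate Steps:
D(24) - 1*39555 = -91*24² - 1*39555 = -91*576 - 39555 = -52416 - 39555 = -91971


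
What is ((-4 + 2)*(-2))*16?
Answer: 64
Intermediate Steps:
((-4 + 2)*(-2))*16 = -2*(-2)*16 = 4*16 = 64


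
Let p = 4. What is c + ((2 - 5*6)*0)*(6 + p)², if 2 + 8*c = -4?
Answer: -¾ ≈ -0.75000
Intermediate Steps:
c = -¾ (c = -¼ + (⅛)*(-4) = -¼ - ½ = -¾ ≈ -0.75000)
c + ((2 - 5*6)*0)*(6 + p)² = -¾ + ((2 - 5*6)*0)*(6 + 4)² = -¾ + ((2 - 30)*0)*10² = -¾ - 28*0*100 = -¾ + 0*100 = -¾ + 0 = -¾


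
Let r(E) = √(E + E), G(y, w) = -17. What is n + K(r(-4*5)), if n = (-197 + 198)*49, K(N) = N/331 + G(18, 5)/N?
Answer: 49 + 5667*I*√10/6620 ≈ 49.0 + 2.707*I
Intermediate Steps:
r(E) = √2*√E (r(E) = √(2*E) = √2*√E)
K(N) = -17/N + N/331 (K(N) = N/331 - 17/N = -17/N + N/331)
n = 49 (n = 1*49 = 49)
n + K(r(-4*5)) = 49 + (-17*(-I*√10/20) + (√2*√(-4*5))/331) = 49 + (-17*(-I*√10/20) + (√2*√(-20))/331) = 49 + (-17*(-I*√10/20) + (√2*(2*I*√5))/331) = 49 + (-17*(-I*√10/20) + (2*I*√10)/331) = 49 + (-(-17)*I*√10/20 + 2*I*√10/331) = 49 + (17*I*√10/20 + 2*I*√10/331) = 49 + 5667*I*√10/6620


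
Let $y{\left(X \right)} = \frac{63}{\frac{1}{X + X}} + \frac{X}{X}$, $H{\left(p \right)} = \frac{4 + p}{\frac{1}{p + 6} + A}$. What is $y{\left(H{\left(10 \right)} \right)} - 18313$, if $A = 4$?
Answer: $- \frac{1162056}{65} \approx -17878.0$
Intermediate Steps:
$H{\left(p \right)} = \frac{4 + p}{4 + \frac{1}{6 + p}}$ ($H{\left(p \right)} = \frac{4 + p}{\frac{1}{p + 6} + 4} = \frac{4 + p}{\frac{1}{6 + p} + 4} = \frac{4 + p}{4 + \frac{1}{6 + p}}$)
$y{\left(X \right)} = 1 + 126 X$ ($y{\left(X \right)} = \frac{63}{\frac{1}{2 X}} + 1 = \frac{63}{\frac{1}{2} \frac{1}{X}} + 1 = 63 \cdot 2 X + 1 = 126 X + 1 = 1 + 126 X$)
$y{\left(H{\left(10 \right)} \right)} - 18313 = \left(1 + 126 \frac{24 + 10^{2} + 10 \cdot 10}{25 + 4 \cdot 10}\right) - 18313 = \left(1 + 126 \frac{24 + 100 + 100}{25 + 40}\right) - 18313 = \left(1 + 126 \cdot \frac{1}{65} \cdot 224\right) - 18313 = \left(1 + 126 \cdot \frac{224}{65}\right) - 18313 = \left(1 + \frac{28224}{65}\right) - 18313 = \frac{28289}{65} - 18313 = - \frac{1162056}{65}$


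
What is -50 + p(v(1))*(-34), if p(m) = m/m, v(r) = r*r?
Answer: -84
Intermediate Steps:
v(r) = r**2
p(m) = 1
-50 + p(v(1))*(-34) = -50 + 1*(-34) = -50 - 34 = -84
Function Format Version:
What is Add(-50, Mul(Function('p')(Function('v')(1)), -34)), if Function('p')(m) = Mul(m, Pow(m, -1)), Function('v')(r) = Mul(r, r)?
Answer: -84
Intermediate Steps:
Function('v')(r) = Pow(r, 2)
Function('p')(m) = 1
Add(-50, Mul(Function('p')(Function('v')(1)), -34)) = Add(-50, Mul(1, -34)) = Add(-50, -34) = -84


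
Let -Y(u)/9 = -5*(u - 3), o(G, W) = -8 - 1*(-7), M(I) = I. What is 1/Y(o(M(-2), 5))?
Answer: -1/180 ≈ -0.0055556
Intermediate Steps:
o(G, W) = -1 (o(G, W) = -8 + 7 = -1)
Y(u) = -135 + 45*u (Y(u) = -(-45)*(u - 3) = -(-45)*(-3 + u) = -9*(15 - 5*u) = -135 + 45*u)
1/Y(o(M(-2), 5)) = 1/(-135 + 45*(-1)) = 1/(-135 - 45) = 1/(-180) = -1/180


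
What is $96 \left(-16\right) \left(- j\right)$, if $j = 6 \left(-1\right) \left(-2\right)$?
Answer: $18432$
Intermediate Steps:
$j = 12$ ($j = \left(-6\right) \left(-2\right) = 12$)
$96 \left(-16\right) \left(- j\right) = 96 \left(-16\right) \left(\left(-1\right) 12\right) = \left(-1536\right) \left(-12\right) = 18432$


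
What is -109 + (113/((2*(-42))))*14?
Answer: -767/6 ≈ -127.83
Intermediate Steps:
-109 + (113/((2*(-42))))*14 = -109 + (113/(-84))*14 = -109 + (113*(-1/84))*14 = -109 - 113/84*14 = -109 - 113/6 = -767/6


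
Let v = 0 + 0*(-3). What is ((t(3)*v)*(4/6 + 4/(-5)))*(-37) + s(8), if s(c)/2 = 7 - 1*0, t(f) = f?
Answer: 14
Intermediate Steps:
s(c) = 14 (s(c) = 2*(7 - 1*0) = 2*(7 + 0) = 2*7 = 14)
v = 0 (v = 0 + 0 = 0)
((t(3)*v)*(4/6 + 4/(-5)))*(-37) + s(8) = ((3*0)*(4/6 + 4/(-5)))*(-37) + 14 = (0*(4*(1/6) + 4*(-1/5)))*(-37) + 14 = (0*(2/3 - 4/5))*(-37) + 14 = (0*(-2/15))*(-37) + 14 = 0*(-37) + 14 = 0 + 14 = 14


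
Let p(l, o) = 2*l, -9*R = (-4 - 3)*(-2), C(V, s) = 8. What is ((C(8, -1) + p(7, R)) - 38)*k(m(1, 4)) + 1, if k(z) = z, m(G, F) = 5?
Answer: -79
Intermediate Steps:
R = -14/9 (R = -(-4 - 3)*(-2)/9 = -(-7)*(-2)/9 = -⅑*14 = -14/9 ≈ -1.5556)
((C(8, -1) + p(7, R)) - 38)*k(m(1, 4)) + 1 = ((8 + 2*7) - 38)*5 + 1 = ((8 + 14) - 38)*5 + 1 = (22 - 38)*5 + 1 = -16*5 + 1 = -80 + 1 = -79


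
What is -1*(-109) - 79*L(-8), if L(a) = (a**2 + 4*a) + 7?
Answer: -2972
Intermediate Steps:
L(a) = 7 + a**2 + 4*a
-1*(-109) - 79*L(-8) = -1*(-109) - 79*(7 + (-8)**2 + 4*(-8)) = 109 - 79*(7 + 64 - 32) = 109 - 79*39 = 109 - 3081 = -2972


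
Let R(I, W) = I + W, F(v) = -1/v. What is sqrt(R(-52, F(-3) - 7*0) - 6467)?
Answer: 2*I*sqrt(14667)/3 ≈ 80.738*I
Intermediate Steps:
sqrt(R(-52, F(-3) - 7*0) - 6467) = sqrt((-52 + (-1/(-3) - 7*0)) - 6467) = sqrt((-52 + (-1*(-1/3) + 0)) - 6467) = sqrt((-52 + (1/3 + 0)) - 6467) = sqrt((-52 + 1/3) - 6467) = sqrt(-155/3 - 6467) = sqrt(-19556/3) = 2*I*sqrt(14667)/3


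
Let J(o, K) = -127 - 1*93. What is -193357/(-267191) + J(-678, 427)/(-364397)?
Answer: 6410681159/8851236257 ≈ 0.72427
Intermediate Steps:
J(o, K) = -220 (J(o, K) = -127 - 93 = -220)
-193357/(-267191) + J(-678, 427)/(-364397) = -193357/(-267191) - 220/(-364397) = -193357*(-1/267191) - 220*(-1/364397) = 193357/267191 + 20/33127 = 6410681159/8851236257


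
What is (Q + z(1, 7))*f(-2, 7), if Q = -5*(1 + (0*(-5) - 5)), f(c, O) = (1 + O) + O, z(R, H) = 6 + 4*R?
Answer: 450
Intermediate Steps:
f(c, O) = 1 + 2*O
Q = 20 (Q = -5*(1 + (0 - 5)) = -5*(1 - 5) = -5*(-4) = 20)
(Q + z(1, 7))*f(-2, 7) = (20 + (6 + 4*1))*(1 + 2*7) = (20 + (6 + 4))*(1 + 14) = (20 + 10)*15 = 30*15 = 450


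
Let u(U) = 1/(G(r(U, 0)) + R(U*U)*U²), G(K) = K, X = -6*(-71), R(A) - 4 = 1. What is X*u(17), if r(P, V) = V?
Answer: 426/1445 ≈ 0.29481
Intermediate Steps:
R(A) = 5 (R(A) = 4 + 1 = 5)
X = 426
u(U) = 1/(5*U²) (u(U) = 1/(0 + 5*U²) = 1/(5*U²))
X*u(17) = 426*((⅕)/17²) = 426*((⅕)*(1/289)) = 426*(1/1445) = 426/1445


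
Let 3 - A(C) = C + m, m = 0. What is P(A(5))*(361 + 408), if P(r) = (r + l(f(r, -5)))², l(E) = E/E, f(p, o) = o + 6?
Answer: 769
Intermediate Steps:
f(p, o) = 6 + o
A(C) = 3 - C (A(C) = 3 - (C + 0) = 3 - C)
l(E) = 1
P(r) = (1 + r)² (P(r) = (r + 1)² = (1 + r)²)
P(A(5))*(361 + 408) = (1 + (3 - 1*5))²*(361 + 408) = (1 + (3 - 5))²*769 = (1 - 2)²*769 = (-1)²*769 = 1*769 = 769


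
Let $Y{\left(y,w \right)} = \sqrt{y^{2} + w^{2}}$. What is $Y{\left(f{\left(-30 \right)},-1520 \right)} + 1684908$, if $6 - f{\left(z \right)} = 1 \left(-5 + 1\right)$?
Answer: $1684908 + 10 \sqrt{23105} \approx 1.6864 \cdot 10^{6}$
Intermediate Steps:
$f{\left(z \right)} = 10$ ($f{\left(z \right)} = 6 - 1 \left(-5 + 1\right) = 6 - 1 \left(-4\right) = 6 - -4 = 6 + 4 = 10$)
$Y{\left(y,w \right)} = \sqrt{w^{2} + y^{2}}$
$Y{\left(f{\left(-30 \right)},-1520 \right)} + 1684908 = \sqrt{\left(-1520\right)^{2} + 10^{2}} + 1684908 = \sqrt{2310400 + 100} + 1684908 = \sqrt{2310500} + 1684908 = 10 \sqrt{23105} + 1684908 = 1684908 + 10 \sqrt{23105}$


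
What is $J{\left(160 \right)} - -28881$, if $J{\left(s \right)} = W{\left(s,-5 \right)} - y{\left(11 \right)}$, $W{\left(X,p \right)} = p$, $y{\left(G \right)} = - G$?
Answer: $28887$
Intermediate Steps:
$J{\left(s \right)} = 6$ ($J{\left(s \right)} = -5 - \left(-1\right) 11 = -5 - -11 = -5 + 11 = 6$)
$J{\left(160 \right)} - -28881 = 6 - -28881 = 6 + 28881 = 28887$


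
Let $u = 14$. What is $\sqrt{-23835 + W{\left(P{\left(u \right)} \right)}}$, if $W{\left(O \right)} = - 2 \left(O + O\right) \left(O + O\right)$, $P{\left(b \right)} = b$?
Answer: $i \sqrt{25403} \approx 159.38 i$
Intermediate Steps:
$W{\left(O \right)} = - 8 O^{2}$ ($W{\left(O \right)} = - 2 \cdot 2 O 2 O = - 2 \cdot 4 O^{2} = - 8 O^{2}$)
$\sqrt{-23835 + W{\left(P{\left(u \right)} \right)}} = \sqrt{-23835 - 8 \cdot 14^{2}} = \sqrt{-23835 - 1568} = \sqrt{-25403} = i \sqrt{25403}$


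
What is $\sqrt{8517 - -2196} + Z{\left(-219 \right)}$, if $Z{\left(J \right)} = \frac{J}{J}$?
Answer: $1 + \sqrt{10713} \approx 104.5$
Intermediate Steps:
$Z{\left(J \right)} = 1$
$\sqrt{8517 - -2196} + Z{\left(-219 \right)} = \sqrt{8517 - -2196} + 1 = \sqrt{8517 + \left(-2048 + 4244\right)} + 1 = \sqrt{8517 + 2196} + 1 = \sqrt{10713} + 1 = 1 + \sqrt{10713}$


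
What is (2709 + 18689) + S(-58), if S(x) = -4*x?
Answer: 21630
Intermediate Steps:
(2709 + 18689) + S(-58) = (2709 + 18689) - 4*(-58) = 21398 + 232 = 21630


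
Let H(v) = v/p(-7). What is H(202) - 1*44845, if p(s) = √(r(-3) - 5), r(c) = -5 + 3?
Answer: -44845 - 202*I*√7/7 ≈ -44845.0 - 76.349*I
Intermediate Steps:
r(c) = -2
p(s) = I*√7 (p(s) = √(-2 - 5) = √(-7) = I*√7)
H(v) = -I*v*√7/7 (H(v) = v/((I*√7)) = v*(-I*√7/7) = -I*v*√7/7)
H(202) - 1*44845 = -⅐*I*202*√7 - 1*44845 = -202*I*√7/7 - 44845 = -44845 - 202*I*√7/7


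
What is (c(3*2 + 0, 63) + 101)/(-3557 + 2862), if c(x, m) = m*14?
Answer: -983/695 ≈ -1.4144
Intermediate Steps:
c(x, m) = 14*m
(c(3*2 + 0, 63) + 101)/(-3557 + 2862) = (14*63 + 101)/(-3557 + 2862) = (882 + 101)/(-695) = 983*(-1/695) = -983/695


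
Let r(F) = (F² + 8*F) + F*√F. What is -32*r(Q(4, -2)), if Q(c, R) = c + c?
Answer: -4096 - 512*√2 ≈ -4820.1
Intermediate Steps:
Q(c, R) = 2*c
r(F) = F² + F^(3/2) + 8*F (r(F) = (F² + 8*F) + F^(3/2) = F² + F^(3/2) + 8*F)
-32*r(Q(4, -2)) = -32*((2*4)² + (2*4)^(3/2) + 8*(2*4)) = -32*(8² + 8^(3/2) + 8*8) = -32*(64 + 16*√2 + 64) = -32*(128 + 16*√2) = -4096 - 512*√2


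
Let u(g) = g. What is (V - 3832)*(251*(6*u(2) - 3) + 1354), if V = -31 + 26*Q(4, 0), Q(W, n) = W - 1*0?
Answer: -13581267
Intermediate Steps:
Q(W, n) = W (Q(W, n) = W + 0 = W)
V = 73 (V = -31 + 26*4 = -31 + 104 = 73)
(V - 3832)*(251*(6*u(2) - 3) + 1354) = (73 - 3832)*(251*(6*2 - 3) + 1354) = -3759*(251*(12 - 3) + 1354) = -3759*(251*9 + 1354) = -3759*(2259 + 1354) = -3759*3613 = -13581267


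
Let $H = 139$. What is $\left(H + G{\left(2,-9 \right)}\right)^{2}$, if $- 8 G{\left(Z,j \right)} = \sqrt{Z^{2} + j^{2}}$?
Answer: $\frac{\left(1112 - \sqrt{85}\right)^{2}}{64} \approx 19002.0$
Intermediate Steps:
$G{\left(Z,j \right)} = - \frac{\sqrt{Z^{2} + j^{2}}}{8}$
$\left(H + G{\left(2,-9 \right)}\right)^{2} = \left(139 - \frac{\sqrt{2^{2} + \left(-9\right)^{2}}}{8}\right)^{2} = \left(139 - \frac{\sqrt{4 + 81}}{8}\right)^{2} = \left(139 - \frac{\sqrt{85}}{8}\right)^{2}$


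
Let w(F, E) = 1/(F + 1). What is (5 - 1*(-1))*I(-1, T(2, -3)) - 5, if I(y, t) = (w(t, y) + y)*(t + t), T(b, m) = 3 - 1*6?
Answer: 49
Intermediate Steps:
T(b, m) = -3 (T(b, m) = 3 - 6 = -3)
w(F, E) = 1/(1 + F)
I(y, t) = 2*t*(y + 1/(1 + t)) (I(y, t) = (1/(1 + t) + y)*(t + t) = (y + 1/(1 + t))*(2*t) = 2*t*(y + 1/(1 + t)))
(5 - 1*(-1))*I(-1, T(2, -3)) - 5 = (5 - 1*(-1))*(2*(-3)*(1 - (1 - 3))/(1 - 3)) - 5 = (5 + 1)*(2*(-3)*(1 - 1*(-2))/(-2)) - 5 = 6*(2*(-3)*(-½)*(1 + 2)) - 5 = 6*(2*(-3)*(-½)*3) - 5 = 6*9 - 5 = 54 - 5 = 49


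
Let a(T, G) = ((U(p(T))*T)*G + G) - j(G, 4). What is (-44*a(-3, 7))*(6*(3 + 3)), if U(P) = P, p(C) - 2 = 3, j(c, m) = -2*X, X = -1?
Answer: 158400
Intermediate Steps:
j(c, m) = 2 (j(c, m) = -2*(-1) = 2)
p(C) = 5 (p(C) = 2 + 3 = 5)
a(T, G) = -2 + G + 5*G*T (a(T, G) = ((5*T)*G + G) - 1*2 = (5*G*T + G) - 2 = (G + 5*G*T) - 2 = -2 + G + 5*G*T)
(-44*a(-3, 7))*(6*(3 + 3)) = (-44*(-2 + 7 + 5*7*(-3)))*(6*(3 + 3)) = (-44*(-2 + 7 - 105))*(6*6) = -44*(-100)*36 = 4400*36 = 158400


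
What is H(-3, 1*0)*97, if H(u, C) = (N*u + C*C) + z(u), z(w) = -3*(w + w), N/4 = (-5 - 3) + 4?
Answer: 6402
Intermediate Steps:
N = -16 (N = 4*((-5 - 3) + 4) = 4*(-8 + 4) = 4*(-4) = -16)
z(w) = -6*w
H(u, C) = C**2 - 22*u (H(u, C) = (-16*u + C*C) - 6*u = (-16*u + C**2) - 6*u = (C**2 - 16*u) - 6*u = C**2 - 22*u)
H(-3, 1*0)*97 = ((1*0)**2 - 22*(-3))*97 = (0**2 + 66)*97 = (0 + 66)*97 = 66*97 = 6402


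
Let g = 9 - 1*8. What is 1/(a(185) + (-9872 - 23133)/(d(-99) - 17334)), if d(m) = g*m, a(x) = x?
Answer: 17433/3258110 ≈ 0.0053506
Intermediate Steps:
g = 1 (g = 9 - 8 = 1)
d(m) = m (d(m) = 1*m = m)
1/(a(185) + (-9872 - 23133)/(d(-99) - 17334)) = 1/(185 + (-9872 - 23133)/(-99 - 17334)) = 1/(185 - 33005/(-17433)) = 1/(185 - 33005*(-1/17433)) = 1/(185 + 33005/17433) = 1/(3258110/17433) = 17433/3258110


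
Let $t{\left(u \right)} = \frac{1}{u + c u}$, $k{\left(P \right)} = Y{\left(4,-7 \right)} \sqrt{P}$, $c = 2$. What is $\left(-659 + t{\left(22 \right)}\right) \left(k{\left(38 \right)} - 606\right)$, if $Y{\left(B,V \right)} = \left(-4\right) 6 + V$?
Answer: $\frac{4392793}{11} + \frac{1348283 \sqrt{38}}{66} \approx 5.2528 \cdot 10^{5}$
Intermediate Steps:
$Y{\left(B,V \right)} = -24 + V$
$k{\left(P \right)} = - 31 \sqrt{P}$ ($k{\left(P \right)} = \left(-24 - 7\right) \sqrt{P} = - 31 \sqrt{P}$)
$t{\left(u \right)} = \frac{1}{3 u}$ ($t{\left(u \right)} = \frac{1}{u + 2 u} = \frac{1}{3 u}$)
$\left(-659 + t{\left(22 \right)}\right) \left(k{\left(38 \right)} - 606\right) = \left(-659 + \frac{1}{3 \cdot 22}\right) \left(- 31 \sqrt{38} - 606\right) = \left(-659 + \frac{1}{3} \cdot \frac{1}{22}\right) \left(-606 - 31 \sqrt{38}\right) = \left(-659 + \frac{1}{66}\right) \left(-606 - 31 \sqrt{38}\right) = - \frac{43493 \left(-606 - 31 \sqrt{38}\right)}{66} = \frac{4392793}{11} + \frac{1348283 \sqrt{38}}{66}$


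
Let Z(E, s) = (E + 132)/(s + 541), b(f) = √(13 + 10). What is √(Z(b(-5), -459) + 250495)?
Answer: √(1684339204 + 82*√23)/82 ≈ 500.50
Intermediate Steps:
b(f) = √23
Z(E, s) = (132 + E)/(541 + s)
√(Z(b(-5), -459) + 250495) = √((132 + √23)/(541 - 459) + 250495) = √((132 + √23)/82 + 250495) = √((66/41 + √23/82) + 250495) = √(10270361/41 + √23/82)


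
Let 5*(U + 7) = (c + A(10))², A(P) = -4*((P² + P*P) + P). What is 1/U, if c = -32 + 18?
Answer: 5/729281 ≈ 6.8561e-6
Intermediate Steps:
A(P) = -8*P² - 4*P (A(P) = -4*((P² + P²) + P) = -4*(2*P² + P) = -4*(P + 2*P²) = -8*P² - 4*P)
c = -14
U = 729281/5 (U = -7 + (-14 - 4*10*(1 + 2*10))²/5 = -7 + (-14 - 4*10*(1 + 20))²/5 = -7 + (-14 - 4*10*21)²/5 = -7 + (-14 - 840)²/5 = -7 + (⅕)*(-854)² = -7 + (⅕)*729316 = -7 + 729316/5 = 729281/5 ≈ 1.4586e+5)
1/U = 1/(729281/5) = 5/729281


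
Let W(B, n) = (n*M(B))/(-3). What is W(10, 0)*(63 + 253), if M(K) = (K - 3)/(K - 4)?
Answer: 0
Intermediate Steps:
M(K) = (-3 + K)/(-4 + K)
W(B, n) = -n*(-3 + B)/(3*(-4 + B)) (W(B, n) = (n*((-3 + B)/(-4 + B)))/(-3) = (n*(-3 + B)/(-4 + B))*(-⅓) = -n*(-3 + B)/(3*(-4 + B)))
W(10, 0)*(63 + 253) = ((⅓)*0*(3 - 1*10)/(-4 + 10))*(63 + 253) = ((⅓)*0*(3 - 10)/6)*316 = ((⅓)*0*(⅙)*(-7))*316 = 0*316 = 0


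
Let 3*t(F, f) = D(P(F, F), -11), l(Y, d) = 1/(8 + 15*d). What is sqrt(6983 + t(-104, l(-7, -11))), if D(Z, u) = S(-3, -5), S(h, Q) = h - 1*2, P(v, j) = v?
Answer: 4*sqrt(3927)/3 ≈ 83.554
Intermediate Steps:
S(h, Q) = -2 + h (S(h, Q) = h - 2 = -2 + h)
D(Z, u) = -5 (D(Z, u) = -2 - 3 = -5)
t(F, f) = -5/3 (t(F, f) = (1/3)*(-5) = -5/3)
sqrt(6983 + t(-104, l(-7, -11))) = sqrt(6983 - 5/3) = sqrt(20944/3) = 4*sqrt(3927)/3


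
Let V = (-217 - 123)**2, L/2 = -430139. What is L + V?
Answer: -744678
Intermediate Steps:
L = -860278 (L = 2*(-430139) = -860278)
V = 115600 (V = (-340)**2 = 115600)
L + V = -860278 + 115600 = -744678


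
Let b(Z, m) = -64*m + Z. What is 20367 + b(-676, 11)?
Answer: 18987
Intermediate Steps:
b(Z, m) = Z - 64*m
20367 + b(-676, 11) = 20367 + (-676 - 64*11) = 20367 + (-676 - 704) = 20367 - 1380 = 18987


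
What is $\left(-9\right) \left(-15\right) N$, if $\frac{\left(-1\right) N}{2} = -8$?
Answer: $2160$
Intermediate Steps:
$N = 16$ ($N = \left(-2\right) \left(-8\right) = 16$)
$\left(-9\right) \left(-15\right) N = \left(-9\right) \left(-15\right) 16 = 135 \cdot 16 = 2160$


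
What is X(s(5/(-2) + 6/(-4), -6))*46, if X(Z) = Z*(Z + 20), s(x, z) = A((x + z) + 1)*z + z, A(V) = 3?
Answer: 4416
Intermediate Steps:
s(x, z) = 4*z (s(x, z) = 3*z + z = 4*z)
X(Z) = Z*(20 + Z)
X(s(5/(-2) + 6/(-4), -6))*46 = ((4*(-6))*(20 + 4*(-6)))*46 = -24*(20 - 24)*46 = -24*(-4)*46 = 96*46 = 4416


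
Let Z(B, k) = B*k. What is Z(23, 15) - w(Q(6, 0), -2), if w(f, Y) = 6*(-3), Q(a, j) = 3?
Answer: 363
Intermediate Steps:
w(f, Y) = -18
Z(23, 15) - w(Q(6, 0), -2) = 23*15 - 1*(-18) = 345 + 18 = 363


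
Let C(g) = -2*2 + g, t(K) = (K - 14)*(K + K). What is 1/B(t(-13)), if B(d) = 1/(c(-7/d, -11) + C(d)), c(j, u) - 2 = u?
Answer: 689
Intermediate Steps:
c(j, u) = 2 + u
t(K) = 2*K*(-14 + K) (t(K) = (-14 + K)*(2*K) = 2*K*(-14 + K))
C(g) = -4 + g
B(d) = 1/(-13 + d) (B(d) = 1/((2 - 11) + (-4 + d)) = 1/(-9 + (-4 + d)) = 1/(-13 + d))
1/B(t(-13)) = 1/(1/(-13 + 2*(-13)*(-14 - 13))) = 1/(1/(-13 + 2*(-13)*(-27))) = 1/(1/(-13 + 702)) = 1/(1/689) = 689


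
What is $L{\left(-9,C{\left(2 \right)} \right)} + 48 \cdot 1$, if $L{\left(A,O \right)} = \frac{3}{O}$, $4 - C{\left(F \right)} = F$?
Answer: $\frac{99}{2} \approx 49.5$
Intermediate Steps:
$C{\left(F \right)} = 4 - F$
$L{\left(-9,C{\left(2 \right)} \right)} + 48 \cdot 1 = \frac{3}{4 - 2} + 48 \cdot 1 = \frac{3}{4 - 2} + 48 = \frac{3}{2} + 48 = \frac{99}{2}$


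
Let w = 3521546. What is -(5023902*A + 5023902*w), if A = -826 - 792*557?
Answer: -15471488025552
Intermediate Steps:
A = -441970 (A = -826 - 441144 = -441970)
-(5023902*A + 5023902*w) = -5023902/(1/(3521546 - 441970)) = -5023902/(1/3079576) = -5023902/1/3079576 = -5023902*3079576 = -15471488025552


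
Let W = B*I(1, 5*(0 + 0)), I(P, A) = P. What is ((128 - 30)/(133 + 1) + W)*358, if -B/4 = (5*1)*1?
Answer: -462178/67 ≈ -6898.2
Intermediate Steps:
B = -20 (B = -4*5*1 = -20 ≈ -20.000)
W = -20 (W = -20*1 = -20)
((128 - 30)/(133 + 1) + W)*358 = ((128 - 30)/(133 + 1) - 20)*358 = (98/134 - 20)*358 = (98*(1/134) - 20)*358 = (49/67 - 20)*358 = -1291/67*358 = -462178/67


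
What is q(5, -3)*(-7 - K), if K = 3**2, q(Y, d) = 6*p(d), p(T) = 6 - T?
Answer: -864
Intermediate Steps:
q(Y, d) = 36 - 6*d (q(Y, d) = 6*(6 - d) = 36 - 6*d)
K = 9
q(5, -3)*(-7 - K) = (36 - 6*(-3))*(-7 - 1*9) = (36 + 18)*(-7 - 9) = 54*(-16) = -864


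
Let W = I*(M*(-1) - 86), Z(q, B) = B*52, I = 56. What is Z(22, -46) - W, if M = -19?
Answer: 1360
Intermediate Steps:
Z(q, B) = 52*B
W = -3752 (W = 56*(-19*(-1) - 86) = 56*(19 - 86) = 56*(-67) = -3752)
Z(22, -46) - W = 52*(-46) - 1*(-3752) = -2392 + 3752 = 1360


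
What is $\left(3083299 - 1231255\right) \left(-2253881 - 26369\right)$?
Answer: $-4223123331000$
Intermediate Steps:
$\left(3083299 - 1231255\right) \left(-2253881 - 26369\right) = \left(3083299 - 1231255\right) \left(-2280250\right) = 1852044 \left(-2280250\right) = -4223123331000$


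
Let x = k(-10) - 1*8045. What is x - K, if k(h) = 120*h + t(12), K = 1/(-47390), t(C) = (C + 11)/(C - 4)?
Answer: -1751937211/189560 ≈ -9242.1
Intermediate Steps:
t(C) = (11 + C)/(-4 + C)
K = -1/47390 ≈ -2.1101e-5
k(h) = 23/8 + 120*h (k(h) = 120*h + (11 + 12)/(-4 + 12) = 120*h + 23/8 = 23/8 + 120*h)
x = -73937/8 (x = (23/8 + 120*(-10)) - 1*8045 = (23/8 - 1200) - 8045 = -9577/8 - 8045 = -73937/8 ≈ -9242.1)
x - K = -73937/8 - 1*(-1/47390) = -73937/8 + 1/47390 = -1751937211/189560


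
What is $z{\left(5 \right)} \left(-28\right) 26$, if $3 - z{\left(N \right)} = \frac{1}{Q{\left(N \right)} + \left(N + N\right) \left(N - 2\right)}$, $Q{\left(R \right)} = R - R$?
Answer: $- \frac{32396}{15} \approx -2159.7$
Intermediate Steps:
$Q{\left(R \right)} = 0$
$z{\left(N \right)} = 3 - \frac{1}{2 N \left(-2 + N\right)}$ ($z{\left(N \right)} = 3 - \frac{1}{0 + \left(N + N\right) \left(N - 2\right)} = 3 - \frac{1}{0 + 2 N \left(-2 + N\right)} = 3 - \frac{1}{2 N \left(-2 + N\right)}$)
$z{\left(5 \right)} \left(-28\right) 26 = \frac{-1 - 60 + 6 \cdot 5^{2}}{2 \cdot 5 \left(-2 + 5\right)} \left(-28\right) 26 = \frac{1}{2} \cdot \frac{1}{5} \cdot \frac{1}{3} \left(-1 - 60 + 6 \cdot 25\right) \left(-28\right) 26 = \frac{1}{2} \cdot \frac{1}{5} \cdot \frac{1}{3} \left(-1 - 60 + 150\right) \left(-28\right) 26 = \frac{1}{2} \cdot \frac{1}{5} \cdot \frac{1}{3} \cdot 89 \left(-28\right) 26 = \frac{89}{30} \left(-28\right) 26 = \left(- \frac{1246}{15}\right) 26 = - \frac{32396}{15}$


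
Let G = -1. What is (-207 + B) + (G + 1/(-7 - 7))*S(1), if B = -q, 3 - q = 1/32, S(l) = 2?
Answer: -47513/224 ≈ -212.11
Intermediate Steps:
q = 95/32 (q = 3 - 1/32 = 95/32 ≈ 2.9688)
B = -95/32 (B = -1*95/32 = -95/32 ≈ -2.9688)
(-207 + B) + (G + 1/(-7 - 7))*S(1) = (-207 - 95/32) + (-1 + 1/(-7 - 7))*2 = -6719/32 + (-1 + 1/(-14))*2 = -6719/32 + (-1 - 1/14)*2 = -6719/32 - 15/14*2 = -6719/32 - 15/7 = -47513/224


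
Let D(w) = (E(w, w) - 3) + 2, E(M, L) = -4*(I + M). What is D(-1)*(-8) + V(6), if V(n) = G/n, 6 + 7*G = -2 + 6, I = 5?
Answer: 2855/21 ≈ 135.95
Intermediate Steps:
G = -2/7 (G = -6/7 + (-2 + 6)/7 = -6/7 + (⅐)*4 = -6/7 + 4/7 = -2/7 ≈ -0.28571)
E(M, L) = -20 - 4*M (E(M, L) = -4*(5 + M) = -20 - 4*M)
D(w) = -21 - 4*w (D(w) = ((-20 - 4*w) - 3) + 2 = (-23 - 4*w) + 2 = -21 - 4*w)
V(n) = -2/(7*n)
D(-1)*(-8) + V(6) = (-21 - 4*(-1))*(-8) - 2/7/6 = (-21 + 4)*(-8) - 2/7*⅙ = -17*(-8) - 1/21 = 136 - 1/21 = 2855/21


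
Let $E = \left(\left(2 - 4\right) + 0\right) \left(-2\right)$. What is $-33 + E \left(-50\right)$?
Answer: $-233$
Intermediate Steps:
$E = 4$ ($E = \left(\left(2 - 4\right) + 0\right) \left(-2\right) = \left(-2 + 0\right) \left(-2\right) = \left(-2\right) \left(-2\right) = 4$)
$-33 + E \left(-50\right) = -33 + 4 \left(-50\right) = -33 - 200 = -233$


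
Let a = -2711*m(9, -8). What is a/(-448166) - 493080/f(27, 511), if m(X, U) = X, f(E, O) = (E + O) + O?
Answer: -220956096729/470126134 ≈ -469.99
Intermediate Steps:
f(E, O) = E + 2*O
a = -24399 (a = -2711*9 = -24399)
a/(-448166) - 493080/f(27, 511) = -24399/(-448166) - 493080/(27 + 2*511) = -24399*(-1/448166) - 493080/(27 + 1022) = 24399/448166 - 493080/1049 = -220956096729/470126134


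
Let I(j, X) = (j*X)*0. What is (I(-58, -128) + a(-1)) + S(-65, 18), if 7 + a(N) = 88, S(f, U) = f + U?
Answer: 34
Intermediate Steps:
I(j, X) = 0 (I(j, X) = (X*j)*0 = 0)
S(f, U) = U + f
a(N) = 81 (a(N) = -7 + 88 = 81)
(I(-58, -128) + a(-1)) + S(-65, 18) = (0 + 81) + (18 - 65) = 81 - 47 = 34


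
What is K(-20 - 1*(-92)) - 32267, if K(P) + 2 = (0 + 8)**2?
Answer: -32205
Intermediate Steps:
K(P) = 62 (K(P) = -2 + (0 + 8)**2 = -2 + 8**2 = -2 + 64 = 62)
K(-20 - 1*(-92)) - 32267 = 62 - 32267 = -32205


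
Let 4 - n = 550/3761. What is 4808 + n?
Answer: 18097382/3761 ≈ 4811.9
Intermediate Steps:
n = 14494/3761 (n = 4 - 550/3761 = 14494/3761 ≈ 3.8538)
4808 + n = 4808 + 14494/3761 = 18097382/3761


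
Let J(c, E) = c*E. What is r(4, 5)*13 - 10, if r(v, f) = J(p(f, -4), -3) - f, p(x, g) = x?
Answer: -270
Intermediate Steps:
J(c, E) = E*c
r(v, f) = -4*f (r(v, f) = -3*f - f = -4*f)
r(4, 5)*13 - 10 = -4*5*13 - 10 = -20*13 - 10 = -260 - 10 = -270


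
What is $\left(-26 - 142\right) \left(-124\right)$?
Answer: $20832$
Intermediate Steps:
$\left(-26 - 142\right) \left(-124\right) = \left(-168\right) \left(-124\right) = 20832$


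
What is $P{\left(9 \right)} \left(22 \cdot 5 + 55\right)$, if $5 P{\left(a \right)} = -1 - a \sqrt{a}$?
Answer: $-924$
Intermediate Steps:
$P{\left(a \right)} = - \frac{1}{5} - \frac{a^{\frac{3}{2}}}{5}$ ($P{\left(a \right)} = \frac{-1 - a \sqrt{a}}{5} = \frac{-1 - a^{\frac{3}{2}}}{5} = - \frac{1}{5} - \frac{a^{\frac{3}{2}}}{5}$)
$P{\left(9 \right)} \left(22 \cdot 5 + 55\right) = \left(- \frac{1}{5} - \frac{9^{\frac{3}{2}}}{5}\right) \left(22 \cdot 5 + 55\right) = \left(- \frac{1}{5} - \frac{27}{5}\right) \left(110 + 55\right) = \left(- \frac{1}{5} - \frac{27}{5}\right) 165 = \left(- \frac{28}{5}\right) 165 = -924$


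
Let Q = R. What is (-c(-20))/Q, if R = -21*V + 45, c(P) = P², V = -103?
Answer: -25/138 ≈ -0.18116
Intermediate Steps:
R = 2208 (R = -21*(-103) + 45 = 2163 + 45 = 2208)
Q = 2208
(-c(-20))/Q = -1*(-20)²/2208 = -1*400*(1/2208) = -400*1/2208 = -25/138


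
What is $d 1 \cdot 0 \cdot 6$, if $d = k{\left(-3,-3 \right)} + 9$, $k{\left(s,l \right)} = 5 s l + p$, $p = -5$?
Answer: $0$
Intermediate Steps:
$k{\left(s,l \right)} = -5 + 5 l s$ ($k{\left(s,l \right)} = 5 s l - 5 = 5 l s - 5 = -5 + 5 l s$)
$d = 49$ ($d = \left(-5 + 5 \left(-3\right) \left(-3\right)\right) + 9 = \left(-5 + 45\right) + 9 = 40 + 9 = 49$)
$d 1 \cdot 0 \cdot 6 = 49 \cdot 1 \cdot 0 \cdot 6 = 49 \cdot 0 \cdot 6 = 49 \cdot 0 = 0$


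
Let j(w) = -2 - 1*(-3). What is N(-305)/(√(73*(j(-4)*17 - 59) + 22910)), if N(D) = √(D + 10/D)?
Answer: I*√46536107/55022 ≈ 0.12398*I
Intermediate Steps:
j(w) = 1 (j(w) = -2 + 3 = 1)
N(-305)/(√(73*(j(-4)*17 - 59) + 22910)) = √(-305 + 10/(-305))/(√(73*(1*17 - 59) + 22910)) = √(-305 + 10*(-1/305))/(√(73*(17 - 59) + 22910)) = √(-305 - 2/61)/(√(73*(-42) + 22910)) = √(-18607/61)/(√(-3066 + 22910)) = (I*√1135027/61)/(√19844) = (I*√1135027/61)/((22*√41)) = (I*√1135027/61)*(√41/902) = I*√46536107/55022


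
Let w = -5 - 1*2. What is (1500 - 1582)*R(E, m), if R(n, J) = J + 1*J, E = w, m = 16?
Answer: -2624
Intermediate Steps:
w = -7 (w = -5 - 2 = -7)
E = -7
R(n, J) = 2*J (R(n, J) = J + J = 2*J)
(1500 - 1582)*R(E, m) = (1500 - 1582)*(2*16) = -82*32 = -2624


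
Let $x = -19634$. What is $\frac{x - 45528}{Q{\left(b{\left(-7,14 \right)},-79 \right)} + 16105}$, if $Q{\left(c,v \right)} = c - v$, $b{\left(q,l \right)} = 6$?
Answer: $- \frac{32581}{8095} \approx -4.0248$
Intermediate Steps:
$\frac{x - 45528}{Q{\left(b{\left(-7,14 \right)},-79 \right)} + 16105} = \frac{-19634 - 45528}{\left(6 - -79\right) + 16105} = - \frac{65162}{\left(6 + 79\right) + 16105} = - \frac{65162}{85 + 16105} = - \frac{65162}{16190} = \left(-65162\right) \frac{1}{16190} = - \frac{32581}{8095}$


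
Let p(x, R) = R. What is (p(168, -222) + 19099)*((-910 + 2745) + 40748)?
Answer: 803839291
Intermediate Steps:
(p(168, -222) + 19099)*((-910 + 2745) + 40748) = (-222 + 19099)*((-910 + 2745) + 40748) = 18877*(1835 + 40748) = 18877*42583 = 803839291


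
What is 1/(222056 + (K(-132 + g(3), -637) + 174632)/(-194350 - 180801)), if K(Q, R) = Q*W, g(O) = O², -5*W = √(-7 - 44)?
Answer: 28936770733082800/6425570091899632175777 + 76905955*I*√51/57830130827096689581993 ≈ 4.5034e-6 + 9.4971e-15*I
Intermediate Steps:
W = -I*√51/5 (W = -√(-7 - 44)/5 = -I*√51/5 ≈ -1.4283*I)
K(Q, R) = -I*Q*√51/5 (K(Q, R) = Q*(-I*√51/5) = -I*Q*√51/5)
1/(222056 + (K(-132 + g(3), -637) + 174632)/(-194350 - 180801)) = 1/(222056 + (-I*(-132 + 3²)*√51/5 + 174632)/(-194350 - 180801)) = 1/(222056 + (-I*(-132 + 9)*√51/5 + 174632)/(-375151)) = 1/(222056 + (-⅕*I*(-123)*√51 + 174632)*(-1/375151)) = 1/(222056 + (123*I*√51/5 + 174632)*(-1/375151)) = 1/(222056 + (174632 + 123*I*√51/5)*(-1/375151)) = 1/(222056 + (-174632/375151 - 123*I*√51/1875755)) = 1/(83304355824/375151 - 123*I*√51/1875755)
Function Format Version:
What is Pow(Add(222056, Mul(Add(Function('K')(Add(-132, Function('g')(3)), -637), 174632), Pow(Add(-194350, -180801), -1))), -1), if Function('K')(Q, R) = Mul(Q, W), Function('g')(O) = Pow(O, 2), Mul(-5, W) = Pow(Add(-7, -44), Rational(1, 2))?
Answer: Add(Rational(28936770733082800, 6425570091899632175777), Mul(Rational(76905955, 57830130827096689581993), I, Pow(51, Rational(1, 2)))) ≈ Add(4.5034e-6, Mul(9.4971e-15, I))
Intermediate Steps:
W = Mul(Rational(-1, 5), I, Pow(51, Rational(1, 2))) (W = Mul(Rational(-1, 5), Pow(Add(-7, -44), Rational(1, 2))) = Mul(Rational(-1, 5), Pow(-51, Rational(1, 2))) = Mul(Rational(-1, 5), Mul(I, Pow(51, Rational(1, 2)))) = Mul(Rational(-1, 5), I, Pow(51, Rational(1, 2))) ≈ Mul(-1.4283, I))
Function('K')(Q, R) = Mul(Rational(-1, 5), I, Q, Pow(51, Rational(1, 2))) (Function('K')(Q, R) = Mul(Q, Mul(Rational(-1, 5), I, Pow(51, Rational(1, 2)))) = Mul(Rational(-1, 5), I, Q, Pow(51, Rational(1, 2))))
Pow(Add(222056, Mul(Add(Function('K')(Add(-132, Function('g')(3)), -637), 174632), Pow(Add(-194350, -180801), -1))), -1) = Pow(Add(222056, Mul(Add(Mul(Rational(-1, 5), I, Add(-132, Pow(3, 2)), Pow(51, Rational(1, 2))), 174632), Pow(Add(-194350, -180801), -1))), -1) = Pow(Add(222056, Mul(Add(Mul(Rational(-1, 5), I, Add(-132, 9), Pow(51, Rational(1, 2))), 174632), Pow(-375151, -1))), -1) = Pow(Add(222056, Mul(Add(Mul(Rational(-1, 5), I, -123, Pow(51, Rational(1, 2))), 174632), Rational(-1, 375151))), -1) = Pow(Add(222056, Mul(Add(Mul(Rational(123, 5), I, Pow(51, Rational(1, 2))), 174632), Rational(-1, 375151))), -1) = Pow(Add(222056, Mul(Add(174632, Mul(Rational(123, 5), I, Pow(51, Rational(1, 2)))), Rational(-1, 375151))), -1) = Pow(Add(222056, Add(Rational(-174632, 375151), Mul(Rational(-123, 1875755), I, Pow(51, Rational(1, 2))))), -1) = Pow(Add(Rational(83304355824, 375151), Mul(Rational(-123, 1875755), I, Pow(51, Rational(1, 2)))), -1)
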